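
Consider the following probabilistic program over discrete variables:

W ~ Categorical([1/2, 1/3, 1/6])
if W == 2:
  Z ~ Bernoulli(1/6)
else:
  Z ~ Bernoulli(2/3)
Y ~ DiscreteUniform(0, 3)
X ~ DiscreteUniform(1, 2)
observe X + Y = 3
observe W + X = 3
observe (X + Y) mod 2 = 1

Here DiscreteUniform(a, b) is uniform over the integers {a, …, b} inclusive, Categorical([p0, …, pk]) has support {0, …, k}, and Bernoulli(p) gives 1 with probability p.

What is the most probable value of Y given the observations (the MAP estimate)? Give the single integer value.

argmax_v P(Y = v | obs) = 1

Enumerate traces; 4 have nonzero weight after conditioning:
  (W=1, Z=0, Y=1, X=2) weight 1/72
  (W=1, Z=1, Y=1, X=2) weight 1/36
  (W=2, Z=0, Y=2, X=1) weight 5/288
  (W=2, Z=1, Y=2, X=1) weight 1/288
Group by Y:
  weight(Y=1) = 1/24
  weight(Y=2) = 1/48
Total weight = 1/24 + 1/48 = 1/16
P(Y=1 | obs) = 1/24 / 1/16 = 2/3
P(Y=2 | obs) = 1/48 / 1/16 = 1/3
argmax = 1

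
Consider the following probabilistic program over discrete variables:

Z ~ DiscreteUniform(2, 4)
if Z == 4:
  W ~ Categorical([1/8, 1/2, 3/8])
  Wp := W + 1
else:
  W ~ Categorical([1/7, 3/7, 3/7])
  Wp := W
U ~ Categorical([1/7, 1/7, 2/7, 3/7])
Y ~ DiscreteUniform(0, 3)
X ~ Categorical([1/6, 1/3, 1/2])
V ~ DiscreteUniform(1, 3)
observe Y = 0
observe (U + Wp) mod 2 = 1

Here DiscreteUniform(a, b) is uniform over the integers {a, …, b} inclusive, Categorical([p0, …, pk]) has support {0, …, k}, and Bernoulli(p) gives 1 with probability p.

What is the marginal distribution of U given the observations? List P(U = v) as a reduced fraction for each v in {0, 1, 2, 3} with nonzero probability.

Enumerate traces; 162 have nonzero weight after conditioning:
  (Z=2, W=0, U=1, Y=0, X=0, V=1) weight 1/10584
  (Z=2, W=0, U=1, Y=0, X=0, V=2) weight 1/10584
  (Z=2, W=0, U=1, Y=0, X=0, V=3) weight 1/10584
  (Z=2, W=0, U=1, Y=0, X=1, V=1) weight 1/5292
  (Z=2, W=0, U=1, Y=0, X=1, V=2) weight 1/5292
  (Z=2, W=0, U=1, Y=0, X=1, V=3) weight 1/5292
  (Z=2, W=0, U=1, Y=0, X=2, V=1) weight 1/3528
  (Z=2, W=0, U=1, Y=0, X=2, V=2) weight 1/3528
  (Z=2, W=0, U=3, Y=0, X=0, V=1) weight 1/3528
  (Z=2, W=1, U=0, Y=0, X=0, V=1) weight 1/3528
  … 152 more
Group by U:
  weight(U=0) = 19/1176
  weight(U=1) = 23/1176
  weight(U=2) = 19/588
  weight(U=3) = 23/392
Total weight = 19/1176 + 23/1176 + 19/588 + 23/392 = 149/1176
P(U=0 | obs) = 19/1176 / 149/1176 = 19/149
P(U=1 | obs) = 23/1176 / 149/1176 = 23/149
P(U=2 | obs) = 19/588 / 149/1176 = 38/149
P(U=3 | obs) = 23/392 / 149/1176 = 69/149

P(U=0) = 19/149, P(U=1) = 23/149, P(U=2) = 38/149, P(U=3) = 69/149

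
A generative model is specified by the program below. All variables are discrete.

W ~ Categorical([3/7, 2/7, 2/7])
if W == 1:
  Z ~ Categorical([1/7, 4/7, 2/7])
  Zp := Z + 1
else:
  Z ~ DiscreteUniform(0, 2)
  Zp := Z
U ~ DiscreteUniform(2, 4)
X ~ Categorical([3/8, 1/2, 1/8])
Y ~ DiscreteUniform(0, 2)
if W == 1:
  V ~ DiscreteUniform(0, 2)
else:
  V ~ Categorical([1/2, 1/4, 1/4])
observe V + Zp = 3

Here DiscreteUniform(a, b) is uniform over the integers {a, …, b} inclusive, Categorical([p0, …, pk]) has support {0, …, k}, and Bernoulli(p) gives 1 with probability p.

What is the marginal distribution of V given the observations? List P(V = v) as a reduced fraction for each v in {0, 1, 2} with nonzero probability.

Enumerate traces; 189 have nonzero weight after conditioning:
  (W=0, Z=1, U=2, X=0, Y=0, V=2) weight 1/672
  (W=0, Z=1, U=2, X=0, Y=1, V=2) weight 1/672
  (W=0, Z=1, U=2, X=0, Y=2, V=2) weight 1/672
  (W=0, Z=1, U=2, X=1, Y=0, V=2) weight 1/504
  (W=0, Z=1, U=2, X=1, Y=1, V=2) weight 1/504
  (W=0, Z=1, U=2, X=1, Y=2, V=2) weight 1/504
  (W=0, Z=1, U=2, X=2, Y=0, V=2) weight 1/2016
  (W=0, Z=1, U=2, X=2, Y=1, V=2) weight 1/2016
  (W=0, Z=2, U=2, X=0, Y=0, V=1) weight 1/672
  (W=1, Z=2, U=2, X=0, Y=0, V=0) weight 1/882
  … 179 more
Group by V:
  weight(V=0) = 4/147
  weight(V=1) = 67/588
  weight(V=2) = 43/588
Total weight = 4/147 + 67/588 + 43/588 = 3/14
P(V=0 | obs) = 4/147 / 3/14 = 8/63
P(V=1 | obs) = 67/588 / 3/14 = 67/126
P(V=2 | obs) = 43/588 / 3/14 = 43/126

P(V=0) = 8/63, P(V=1) = 67/126, P(V=2) = 43/126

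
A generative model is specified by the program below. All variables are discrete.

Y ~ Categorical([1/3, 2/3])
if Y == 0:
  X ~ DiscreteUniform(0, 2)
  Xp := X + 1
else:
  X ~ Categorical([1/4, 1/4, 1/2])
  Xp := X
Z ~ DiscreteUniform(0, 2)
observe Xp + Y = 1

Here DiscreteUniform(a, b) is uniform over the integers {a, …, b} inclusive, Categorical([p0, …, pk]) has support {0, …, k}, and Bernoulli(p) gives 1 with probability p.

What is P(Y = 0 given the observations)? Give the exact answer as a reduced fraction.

Enumerate traces; 6 have nonzero weight after conditioning:
  (Y=0, X=0, Z=0) weight 1/27
  (Y=0, X=0, Z=1) weight 1/27
  (Y=0, X=0, Z=2) weight 1/27
  (Y=1, X=0, Z=0) weight 1/18
  (Y=1, X=0, Z=1) weight 1/18
  (Y=1, X=0, Z=2) weight 1/18
Group by Y:
  weight(Y=0) = 1/9
  weight(Y=1) = 1/6
Total weight = 1/9 + 1/6 = 5/18
P(Y=0 | obs) = 1/9 / 5/18 = 2/5
P(Y=1 | obs) = 1/6 / 5/18 = 3/5

P(Y = 0 | obs) = 2/5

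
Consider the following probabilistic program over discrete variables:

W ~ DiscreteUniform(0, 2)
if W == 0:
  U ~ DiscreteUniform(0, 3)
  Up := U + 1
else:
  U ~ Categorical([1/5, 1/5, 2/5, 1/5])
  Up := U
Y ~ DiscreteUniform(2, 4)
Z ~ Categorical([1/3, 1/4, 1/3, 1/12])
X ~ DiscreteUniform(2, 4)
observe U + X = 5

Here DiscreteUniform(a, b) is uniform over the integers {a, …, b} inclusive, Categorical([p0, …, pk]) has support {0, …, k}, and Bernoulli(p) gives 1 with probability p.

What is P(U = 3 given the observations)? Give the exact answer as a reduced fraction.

Enumerate traces; 108 have nonzero weight after conditioning:
  (W=0, U=1, Y=2, Z=0, X=4) weight 1/324
  (W=0, U=1, Y=2, Z=1, X=4) weight 1/432
  (W=0, U=1, Y=2, Z=2, X=4) weight 1/324
  (W=0, U=1, Y=2, Z=3, X=4) weight 1/1296
  (W=0, U=1, Y=3, Z=0, X=4) weight 1/324
  (W=0, U=1, Y=3, Z=1, X=4) weight 1/432
  (W=0, U=1, Y=3, Z=2, X=4) weight 1/324
  (W=0, U=1, Y=3, Z=3, X=4) weight 1/1296
  (W=0, U=2, Y=2, Z=0, X=3) weight 1/324
  (W=0, U=3, Y=2, Z=0, X=2) weight 1/324
  … 98 more
Group by U:
  weight(U=1) = 13/180
  weight(U=2) = 7/60
  weight(U=3) = 13/180
Total weight = 13/180 + 7/60 + 13/180 = 47/180
P(U=1 | obs) = 13/180 / 47/180 = 13/47
P(U=2 | obs) = 7/60 / 47/180 = 21/47
P(U=3 | obs) = 13/180 / 47/180 = 13/47

P(U = 3 | obs) = 13/47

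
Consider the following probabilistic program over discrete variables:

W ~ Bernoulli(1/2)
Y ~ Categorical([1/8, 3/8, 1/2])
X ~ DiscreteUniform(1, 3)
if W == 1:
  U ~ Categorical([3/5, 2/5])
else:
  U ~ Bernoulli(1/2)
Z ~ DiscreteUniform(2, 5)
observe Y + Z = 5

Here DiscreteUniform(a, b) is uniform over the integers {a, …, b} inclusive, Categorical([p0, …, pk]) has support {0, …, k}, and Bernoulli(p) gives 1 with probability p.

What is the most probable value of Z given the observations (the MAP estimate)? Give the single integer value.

Enumerate traces; 36 have nonzero weight after conditioning:
  (W=0, Y=0, X=1, U=0, Z=5) weight 1/384
  (W=0, Y=0, X=1, U=1, Z=5) weight 1/384
  (W=0, Y=0, X=2, U=0, Z=5) weight 1/384
  (W=0, Y=0, X=2, U=1, Z=5) weight 1/384
  (W=0, Y=0, X=3, U=0, Z=5) weight 1/384
  (W=0, Y=0, X=3, U=1, Z=5) weight 1/384
  (W=0, Y=1, X=1, U=0, Z=4) weight 1/128
  (W=0, Y=1, X=1, U=1, Z=4) weight 1/128
  (W=0, Y=2, X=1, U=0, Z=3) weight 1/96
  … 27 more
Group by Z:
  weight(Z=3) = 1/8
  weight(Z=4) = 3/32
  weight(Z=5) = 1/32
Total weight = 1/8 + 3/32 + 1/32 = 1/4
P(Z=3 | obs) = 1/8 / 1/4 = 1/2
P(Z=4 | obs) = 3/32 / 1/4 = 3/8
P(Z=5 | obs) = 1/32 / 1/4 = 1/8
argmax = 3

argmax_v P(Z = v | obs) = 3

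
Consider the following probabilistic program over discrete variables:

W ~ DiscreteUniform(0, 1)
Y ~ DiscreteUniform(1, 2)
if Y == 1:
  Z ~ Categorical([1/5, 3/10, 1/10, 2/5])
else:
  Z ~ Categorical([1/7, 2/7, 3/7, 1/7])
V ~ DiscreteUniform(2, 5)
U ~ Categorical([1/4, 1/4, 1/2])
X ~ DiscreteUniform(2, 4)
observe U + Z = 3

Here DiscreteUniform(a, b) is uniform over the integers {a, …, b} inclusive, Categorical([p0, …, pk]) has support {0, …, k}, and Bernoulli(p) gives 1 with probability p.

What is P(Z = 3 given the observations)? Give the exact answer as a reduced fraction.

P(Z = 3 | obs) = 38/157

Enumerate traces; 144 have nonzero weight after conditioning:
  (W=0, Y=1, Z=1, V=2, U=2, X=2) weight 1/320
  (W=0, Y=1, Z=1, V=2, U=2, X=3) weight 1/320
  (W=0, Y=1, Z=1, V=2, U=2, X=4) weight 1/320
  (W=0, Y=1, Z=1, V=3, U=2, X=2) weight 1/320
  (W=0, Y=1, Z=1, V=3, U=2, X=3) weight 1/320
  (W=0, Y=1, Z=1, V=3, U=2, X=4) weight 1/320
  (W=0, Y=1, Z=1, V=4, U=2, X=2) weight 1/320
  (W=0, Y=1, Z=1, V=4, U=2, X=3) weight 1/320
  (W=0, Y=1, Z=2, V=2, U=1, X=2) weight 1/1920
  (W=0, Y=1, Z=3, V=2, U=0, X=2) weight 1/480
  … 134 more
Group by Z:
  weight(Z=1) = 41/280
  weight(Z=2) = 37/560
  weight(Z=3) = 19/280
Total weight = 41/280 + 37/560 + 19/280 = 157/560
P(Z=1 | obs) = 41/280 / 157/560 = 82/157
P(Z=2 | obs) = 37/560 / 157/560 = 37/157
P(Z=3 | obs) = 19/280 / 157/560 = 38/157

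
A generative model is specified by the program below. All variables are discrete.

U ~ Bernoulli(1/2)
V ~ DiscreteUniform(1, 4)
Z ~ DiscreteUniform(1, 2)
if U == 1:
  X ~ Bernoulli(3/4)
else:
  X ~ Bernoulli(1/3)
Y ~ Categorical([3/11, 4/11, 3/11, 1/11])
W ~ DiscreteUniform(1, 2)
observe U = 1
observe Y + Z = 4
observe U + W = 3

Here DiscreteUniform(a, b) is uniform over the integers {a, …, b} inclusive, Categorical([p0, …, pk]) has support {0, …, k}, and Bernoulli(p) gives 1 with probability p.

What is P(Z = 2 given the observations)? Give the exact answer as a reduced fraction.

P(Z = 2 | obs) = 3/4

Enumerate traces; 16 have nonzero weight after conditioning:
  (U=1, V=1, Z=1, X=0, Y=3, W=2) weight 1/1408
  (U=1, V=1, Z=1, X=1, Y=3, W=2) weight 3/1408
  (U=1, V=1, Z=2, X=0, Y=2, W=2) weight 3/1408
  (U=1, V=1, Z=2, X=1, Y=2, W=2) weight 9/1408
  (U=1, V=2, Z=1, X=0, Y=3, W=2) weight 1/1408
  (U=1, V=2, Z=1, X=1, Y=3, W=2) weight 3/1408
  (U=1, V=2, Z=2, X=0, Y=2, W=2) weight 3/1408
  (U=1, V=2, Z=2, X=1, Y=2, W=2) weight 9/1408
  … 8 more
Group by Z:
  weight(Z=1) = 1/88
  weight(Z=2) = 3/88
Total weight = 1/88 + 3/88 = 1/22
P(Z=1 | obs) = 1/88 / 1/22 = 1/4
P(Z=2 | obs) = 3/88 / 1/22 = 3/4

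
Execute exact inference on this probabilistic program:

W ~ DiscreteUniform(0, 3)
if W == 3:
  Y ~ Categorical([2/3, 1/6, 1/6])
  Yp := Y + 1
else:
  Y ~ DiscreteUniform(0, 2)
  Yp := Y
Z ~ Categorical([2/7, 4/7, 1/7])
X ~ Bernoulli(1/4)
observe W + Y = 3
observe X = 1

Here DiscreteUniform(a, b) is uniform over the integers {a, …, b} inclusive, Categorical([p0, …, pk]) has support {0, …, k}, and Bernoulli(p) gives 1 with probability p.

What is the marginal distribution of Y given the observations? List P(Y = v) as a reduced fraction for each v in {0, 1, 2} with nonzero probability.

P(Y=0) = 1/2, P(Y=1) = 1/4, P(Y=2) = 1/4

Enumerate traces; 9 have nonzero weight after conditioning:
  (W=1, Y=2, Z=0, X=1) weight 1/168
  (W=1, Y=2, Z=1, X=1) weight 1/84
  (W=1, Y=2, Z=2, X=1) weight 1/336
  (W=2, Y=1, Z=0, X=1) weight 1/168
  (W=2, Y=1, Z=1, X=1) weight 1/84
  (W=2, Y=1, Z=2, X=1) weight 1/336
  (W=3, Y=0, Z=0, X=1) weight 1/84
  (W=3, Y=0, Z=1, X=1) weight 1/42
  … 1 more
Group by Y:
  weight(Y=0) = 1/24
  weight(Y=1) = 1/48
  weight(Y=2) = 1/48
Total weight = 1/24 + 1/48 + 1/48 = 1/12
P(Y=0 | obs) = 1/24 / 1/12 = 1/2
P(Y=1 | obs) = 1/48 / 1/12 = 1/4
P(Y=2 | obs) = 1/48 / 1/12 = 1/4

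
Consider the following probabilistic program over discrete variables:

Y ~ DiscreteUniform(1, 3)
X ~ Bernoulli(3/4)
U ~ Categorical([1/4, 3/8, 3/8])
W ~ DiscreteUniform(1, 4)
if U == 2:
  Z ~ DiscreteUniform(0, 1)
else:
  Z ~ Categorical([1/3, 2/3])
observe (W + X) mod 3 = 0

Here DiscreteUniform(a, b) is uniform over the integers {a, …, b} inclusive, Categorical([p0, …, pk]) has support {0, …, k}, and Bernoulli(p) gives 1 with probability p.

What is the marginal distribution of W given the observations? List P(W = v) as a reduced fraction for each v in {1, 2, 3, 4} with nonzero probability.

Enumerate traces; 36 have nonzero weight after conditioning:
  (Y=1, X=0, U=0, W=3, Z=0) weight 1/576
  (Y=1, X=0, U=0, W=3, Z=1) weight 1/288
  (Y=1, X=0, U=1, W=3, Z=0) weight 1/384
  (Y=1, X=0, U=1, W=3, Z=1) weight 1/192
  (Y=1, X=0, U=2, W=3, Z=0) weight 1/256
  (Y=1, X=0, U=2, W=3, Z=1) weight 1/256
  (Y=1, X=1, U=0, W=2, Z=0) weight 1/192
  (Y=1, X=1, U=0, W=2, Z=1) weight 1/96
  … 28 more
Group by W:
  weight(W=2) = 3/16
  weight(W=3) = 1/16
Total weight = 3/16 + 1/16 = 1/4
P(W=2 | obs) = 3/16 / 1/4 = 3/4
P(W=3 | obs) = 1/16 / 1/4 = 1/4

P(W=2) = 3/4, P(W=3) = 1/4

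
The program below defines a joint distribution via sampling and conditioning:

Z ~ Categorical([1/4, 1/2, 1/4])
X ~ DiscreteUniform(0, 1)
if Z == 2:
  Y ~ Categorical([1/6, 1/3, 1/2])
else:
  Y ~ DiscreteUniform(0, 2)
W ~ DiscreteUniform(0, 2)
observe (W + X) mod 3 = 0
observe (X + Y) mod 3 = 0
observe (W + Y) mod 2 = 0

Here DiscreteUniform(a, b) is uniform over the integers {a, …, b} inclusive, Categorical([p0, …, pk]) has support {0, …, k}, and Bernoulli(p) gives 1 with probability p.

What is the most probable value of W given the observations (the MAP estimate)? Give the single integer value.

Enumerate traces; 6 have nonzero weight after conditioning:
  (Z=0, X=0, Y=0, W=0) weight 1/72
  (Z=0, X=1, Y=2, W=2) weight 1/72
  (Z=1, X=0, Y=0, W=0) weight 1/36
  (Z=1, X=1, Y=2, W=2) weight 1/36
  (Z=2, X=0, Y=0, W=0) weight 1/144
  (Z=2, X=1, Y=2, W=2) weight 1/48
Group by W:
  weight(W=0) = 7/144
  weight(W=2) = 1/16
Total weight = 7/144 + 1/16 = 1/9
P(W=0 | obs) = 7/144 / 1/9 = 7/16
P(W=2 | obs) = 1/16 / 1/9 = 9/16
argmax = 2

argmax_v P(W = v | obs) = 2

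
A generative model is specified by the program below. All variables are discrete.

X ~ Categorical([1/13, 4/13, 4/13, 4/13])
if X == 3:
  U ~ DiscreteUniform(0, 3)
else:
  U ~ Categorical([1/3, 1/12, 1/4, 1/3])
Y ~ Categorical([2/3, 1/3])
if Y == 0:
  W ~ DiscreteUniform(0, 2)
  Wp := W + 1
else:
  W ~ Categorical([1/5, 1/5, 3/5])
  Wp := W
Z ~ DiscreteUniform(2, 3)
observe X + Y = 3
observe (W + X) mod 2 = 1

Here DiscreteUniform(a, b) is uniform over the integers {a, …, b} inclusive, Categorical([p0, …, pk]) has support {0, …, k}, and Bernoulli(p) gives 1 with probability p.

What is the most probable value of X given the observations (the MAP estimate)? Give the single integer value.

Enumerate traces; 24 have nonzero weight after conditioning:
  (X=2, U=0, Y=1, W=1, Z=2) weight 2/585
  (X=2, U=0, Y=1, W=1, Z=3) weight 2/585
  (X=2, U=1, Y=1, W=1, Z=2) weight 1/1170
  (X=2, U=1, Y=1, W=1, Z=3) weight 1/1170
  (X=2, U=2, Y=1, W=1, Z=2) weight 1/390
  (X=2, U=2, Y=1, W=1, Z=3) weight 1/390
  (X=2, U=3, Y=1, W=1, Z=2) weight 2/585
  (X=2, U=3, Y=1, W=1, Z=3) weight 2/585
  (X=3, U=0, Y=0, W=0, Z=2) weight 1/117
  … 15 more
Group by X:
  weight(X=2) = 4/195
  weight(X=3) = 16/117
Total weight = 4/195 + 16/117 = 92/585
P(X=2 | obs) = 4/195 / 92/585 = 3/23
P(X=3 | obs) = 16/117 / 92/585 = 20/23
argmax = 3

argmax_v P(X = v | obs) = 3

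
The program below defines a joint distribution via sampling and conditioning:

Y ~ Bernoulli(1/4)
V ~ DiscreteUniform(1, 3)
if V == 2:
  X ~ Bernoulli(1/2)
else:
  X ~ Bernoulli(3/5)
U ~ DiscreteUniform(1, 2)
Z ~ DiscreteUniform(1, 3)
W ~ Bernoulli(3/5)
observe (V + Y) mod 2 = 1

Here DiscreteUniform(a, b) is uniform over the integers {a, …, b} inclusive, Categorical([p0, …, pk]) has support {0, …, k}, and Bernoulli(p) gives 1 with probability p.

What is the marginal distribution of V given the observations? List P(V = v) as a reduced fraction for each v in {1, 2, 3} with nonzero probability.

Enumerate traces; 72 have nonzero weight after conditioning:
  (Y=0, V=1, X=0, U=1, Z=1, W=0) weight 1/150
  (Y=0, V=1, X=0, U=1, Z=1, W=1) weight 1/100
  (Y=0, V=1, X=0, U=1, Z=2, W=0) weight 1/150
  (Y=0, V=1, X=0, U=1, Z=2, W=1) weight 1/100
  (Y=0, V=1, X=0, U=1, Z=3, W=0) weight 1/150
  (Y=0, V=1, X=0, U=1, Z=3, W=1) weight 1/100
  (Y=0, V=1, X=0, U=2, Z=1, W=0) weight 1/150
  (Y=0, V=1, X=0, U=2, Z=1, W=1) weight 1/100
  (Y=0, V=3, X=0, U=1, Z=1, W=0) weight 1/150
  (Y=1, V=2, X=0, U=1, Z=1, W=0) weight 1/360
  … 62 more
Group by V:
  weight(V=1) = 1/4
  weight(V=2) = 1/12
  weight(V=3) = 1/4
Total weight = 1/4 + 1/12 + 1/4 = 7/12
P(V=1 | obs) = 1/4 / 7/12 = 3/7
P(V=2 | obs) = 1/12 / 7/12 = 1/7
P(V=3 | obs) = 1/4 / 7/12 = 3/7

P(V=1) = 3/7, P(V=2) = 1/7, P(V=3) = 3/7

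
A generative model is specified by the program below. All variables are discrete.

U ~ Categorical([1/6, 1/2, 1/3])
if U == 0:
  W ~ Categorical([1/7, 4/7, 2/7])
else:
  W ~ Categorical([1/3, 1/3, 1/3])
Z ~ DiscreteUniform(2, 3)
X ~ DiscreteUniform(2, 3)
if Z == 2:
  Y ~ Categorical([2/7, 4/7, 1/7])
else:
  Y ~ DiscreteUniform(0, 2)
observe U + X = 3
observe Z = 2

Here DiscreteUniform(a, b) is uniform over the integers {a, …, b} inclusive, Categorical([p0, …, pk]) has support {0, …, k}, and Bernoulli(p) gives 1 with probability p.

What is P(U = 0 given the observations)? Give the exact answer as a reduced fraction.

P(U = 0 | obs) = 1/4

Enumerate traces; 18 have nonzero weight after conditioning:
  (U=0, W=0, Z=2, X=3, Y=0) weight 1/588
  (U=0, W=0, Z=2, X=3, Y=1) weight 1/294
  (U=0, W=0, Z=2, X=3, Y=2) weight 1/1176
  (U=0, W=1, Z=2, X=3, Y=0) weight 1/147
  (U=0, W=1, Z=2, X=3, Y=1) weight 2/147
  (U=0, W=1, Z=2, X=3, Y=2) weight 1/294
  (U=0, W=2, Z=2, X=3, Y=0) weight 1/294
  (U=0, W=2, Z=2, X=3, Y=1) weight 1/147
  (U=1, W=0, Z=2, X=2, Y=0) weight 1/84
  … 9 more
Group by U:
  weight(U=0) = 1/24
  weight(U=1) = 1/8
Total weight = 1/24 + 1/8 = 1/6
P(U=0 | obs) = 1/24 / 1/6 = 1/4
P(U=1 | obs) = 1/8 / 1/6 = 3/4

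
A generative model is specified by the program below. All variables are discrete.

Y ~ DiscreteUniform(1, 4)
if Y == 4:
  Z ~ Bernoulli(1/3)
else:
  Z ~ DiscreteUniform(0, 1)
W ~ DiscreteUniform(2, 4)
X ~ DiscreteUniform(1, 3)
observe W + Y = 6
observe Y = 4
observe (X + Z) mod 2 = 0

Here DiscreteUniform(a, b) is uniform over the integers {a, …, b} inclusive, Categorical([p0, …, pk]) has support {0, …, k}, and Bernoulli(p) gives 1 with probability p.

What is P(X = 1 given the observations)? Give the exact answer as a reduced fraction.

P(X = 1 | obs) = 1/4

Enumerate traces; 3 have nonzero weight after conditioning:
  (Y=4, Z=0, W=2, X=2) weight 1/54
  (Y=4, Z=1, W=2, X=1) weight 1/108
  (Y=4, Z=1, W=2, X=3) weight 1/108
Group by X:
  weight(X=1) = 1/108
  weight(X=2) = 1/54
  weight(X=3) = 1/108
Total weight = 1/108 + 1/54 + 1/108 = 1/27
P(X=1 | obs) = 1/108 / 1/27 = 1/4
P(X=2 | obs) = 1/54 / 1/27 = 1/2
P(X=3 | obs) = 1/108 / 1/27 = 1/4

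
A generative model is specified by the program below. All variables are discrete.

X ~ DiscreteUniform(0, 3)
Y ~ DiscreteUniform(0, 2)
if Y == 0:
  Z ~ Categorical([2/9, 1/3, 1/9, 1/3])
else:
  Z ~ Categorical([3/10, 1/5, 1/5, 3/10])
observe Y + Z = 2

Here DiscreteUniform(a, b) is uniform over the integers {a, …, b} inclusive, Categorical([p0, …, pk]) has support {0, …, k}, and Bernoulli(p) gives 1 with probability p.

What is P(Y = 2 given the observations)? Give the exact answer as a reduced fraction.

Enumerate traces; 12 have nonzero weight after conditioning:
  (X=0, Y=0, Z=2) weight 1/108
  (X=0, Y=1, Z=1) weight 1/60
  (X=0, Y=2, Z=0) weight 1/40
  (X=1, Y=0, Z=2) weight 1/108
  (X=1, Y=1, Z=1) weight 1/60
  (X=1, Y=2, Z=0) weight 1/40
  (X=2, Y=0, Z=2) weight 1/108
  (X=2, Y=1, Z=1) weight 1/60
  … 4 more
Group by Y:
  weight(Y=0) = 1/27
  weight(Y=1) = 1/15
  weight(Y=2) = 1/10
Total weight = 1/27 + 1/15 + 1/10 = 11/54
P(Y=0 | obs) = 1/27 / 11/54 = 2/11
P(Y=1 | obs) = 1/15 / 11/54 = 18/55
P(Y=2 | obs) = 1/10 / 11/54 = 27/55

P(Y = 2 | obs) = 27/55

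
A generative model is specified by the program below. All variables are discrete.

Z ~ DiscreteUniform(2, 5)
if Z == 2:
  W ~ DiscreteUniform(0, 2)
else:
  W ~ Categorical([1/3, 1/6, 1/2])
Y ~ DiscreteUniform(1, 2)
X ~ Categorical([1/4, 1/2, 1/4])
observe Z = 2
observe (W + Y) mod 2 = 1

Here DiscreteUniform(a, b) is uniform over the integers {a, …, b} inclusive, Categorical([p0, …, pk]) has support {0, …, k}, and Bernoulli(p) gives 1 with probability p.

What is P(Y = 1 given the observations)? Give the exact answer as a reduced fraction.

P(Y = 1 | obs) = 2/3

Enumerate traces; 9 have nonzero weight after conditioning:
  (Z=2, W=0, Y=1, X=0) weight 1/96
  (Z=2, W=0, Y=1, X=1) weight 1/48
  (Z=2, W=0, Y=1, X=2) weight 1/96
  (Z=2, W=1, Y=2, X=0) weight 1/96
  (Z=2, W=1, Y=2, X=1) weight 1/48
  (Z=2, W=1, Y=2, X=2) weight 1/96
  (Z=2, W=2, Y=1, X=0) weight 1/96
  (Z=2, W=2, Y=1, X=1) weight 1/48
  … 1 more
Group by Y:
  weight(Y=1) = 1/12
  weight(Y=2) = 1/24
Total weight = 1/12 + 1/24 = 1/8
P(Y=1 | obs) = 1/12 / 1/8 = 2/3
P(Y=2 | obs) = 1/24 / 1/8 = 1/3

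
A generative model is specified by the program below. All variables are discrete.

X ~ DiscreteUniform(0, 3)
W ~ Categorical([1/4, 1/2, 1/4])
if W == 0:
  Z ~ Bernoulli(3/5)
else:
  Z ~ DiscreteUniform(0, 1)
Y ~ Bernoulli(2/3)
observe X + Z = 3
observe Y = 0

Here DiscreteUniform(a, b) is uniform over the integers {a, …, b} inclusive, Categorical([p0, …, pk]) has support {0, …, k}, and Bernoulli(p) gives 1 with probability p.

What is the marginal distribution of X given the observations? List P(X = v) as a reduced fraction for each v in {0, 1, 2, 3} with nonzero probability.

P(X=2) = 21/40, P(X=3) = 19/40

Enumerate traces; 6 have nonzero weight after conditioning:
  (X=2, W=0, Z=1, Y=0) weight 1/80
  (X=2, W=1, Z=1, Y=0) weight 1/48
  (X=2, W=2, Z=1, Y=0) weight 1/96
  (X=3, W=0, Z=0, Y=0) weight 1/120
  (X=3, W=1, Z=0, Y=0) weight 1/48
  (X=3, W=2, Z=0, Y=0) weight 1/96
Group by X:
  weight(X=2) = 7/160
  weight(X=3) = 19/480
Total weight = 7/160 + 19/480 = 1/12
P(X=2 | obs) = 7/160 / 1/12 = 21/40
P(X=3 | obs) = 19/480 / 1/12 = 19/40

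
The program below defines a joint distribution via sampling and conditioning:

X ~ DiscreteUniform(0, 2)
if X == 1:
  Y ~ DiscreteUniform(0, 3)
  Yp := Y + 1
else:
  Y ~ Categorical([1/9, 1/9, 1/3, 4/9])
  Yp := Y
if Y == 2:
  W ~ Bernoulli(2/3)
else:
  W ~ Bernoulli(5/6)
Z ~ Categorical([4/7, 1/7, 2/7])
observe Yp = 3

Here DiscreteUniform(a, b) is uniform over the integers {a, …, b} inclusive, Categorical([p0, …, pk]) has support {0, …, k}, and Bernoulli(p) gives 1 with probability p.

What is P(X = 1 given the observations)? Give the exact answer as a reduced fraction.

P(X = 1 | obs) = 9/41

Enumerate traces; 18 have nonzero weight after conditioning:
  (X=0, Y=3, W=0, Z=0) weight 8/567
  (X=0, Y=3, W=0, Z=1) weight 2/567
  (X=0, Y=3, W=0, Z=2) weight 4/567
  (X=0, Y=3, W=1, Z=0) weight 40/567
  (X=0, Y=3, W=1, Z=1) weight 10/567
  (X=0, Y=3, W=1, Z=2) weight 20/567
  (X=1, Y=2, W=0, Z=0) weight 1/63
  (X=1, Y=2, W=0, Z=1) weight 1/252
  (X=2, Y=3, W=0, Z=0) weight 8/567
  … 9 more
Group by X:
  weight(X=0) = 4/27
  weight(X=1) = 1/12
  weight(X=2) = 4/27
Total weight = 4/27 + 1/12 + 4/27 = 41/108
P(X=0 | obs) = 4/27 / 41/108 = 16/41
P(X=1 | obs) = 1/12 / 41/108 = 9/41
P(X=2 | obs) = 4/27 / 41/108 = 16/41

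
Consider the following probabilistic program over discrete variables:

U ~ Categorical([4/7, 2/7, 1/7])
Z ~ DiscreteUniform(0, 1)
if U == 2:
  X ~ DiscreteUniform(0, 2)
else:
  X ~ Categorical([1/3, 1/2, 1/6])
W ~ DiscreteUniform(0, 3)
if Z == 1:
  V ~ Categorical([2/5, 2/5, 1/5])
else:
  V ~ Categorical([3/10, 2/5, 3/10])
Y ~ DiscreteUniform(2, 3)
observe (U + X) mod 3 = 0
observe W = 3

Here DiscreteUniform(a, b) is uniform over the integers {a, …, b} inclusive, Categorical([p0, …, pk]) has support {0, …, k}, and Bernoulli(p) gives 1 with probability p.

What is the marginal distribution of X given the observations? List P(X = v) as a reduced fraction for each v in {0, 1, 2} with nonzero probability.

P(X=0) = 2/3, P(X=1) = 1/6, P(X=2) = 1/6

Enumerate traces; 36 have nonzero weight after conditioning:
  (U=0, Z=0, X=0, W=3, V=0, Y=2) weight 1/280
  (U=0, Z=0, X=0, W=3, V=0, Y=3) weight 1/280
  (U=0, Z=0, X=0, W=3, V=1, Y=2) weight 1/210
  (U=0, Z=0, X=0, W=3, V=1, Y=3) weight 1/210
  (U=0, Z=0, X=0, W=3, V=2, Y=2) weight 1/280
  (U=0, Z=0, X=0, W=3, V=2, Y=3) weight 1/280
  (U=0, Z=1, X=0, W=3, V=0, Y=2) weight 1/210
  (U=0, Z=1, X=0, W=3, V=0, Y=3) weight 1/210
  (U=1, Z=0, X=2, W=3, V=0, Y=2) weight 1/1120
  (U=2, Z=0, X=1, W=3, V=0, Y=2) weight 1/1120
  … 26 more
Group by X:
  weight(X=0) = 1/21
  weight(X=1) = 1/84
  weight(X=2) = 1/84
Total weight = 1/21 + 1/84 + 1/84 = 1/14
P(X=0 | obs) = 1/21 / 1/14 = 2/3
P(X=1 | obs) = 1/84 / 1/14 = 1/6
P(X=2 | obs) = 1/84 / 1/14 = 1/6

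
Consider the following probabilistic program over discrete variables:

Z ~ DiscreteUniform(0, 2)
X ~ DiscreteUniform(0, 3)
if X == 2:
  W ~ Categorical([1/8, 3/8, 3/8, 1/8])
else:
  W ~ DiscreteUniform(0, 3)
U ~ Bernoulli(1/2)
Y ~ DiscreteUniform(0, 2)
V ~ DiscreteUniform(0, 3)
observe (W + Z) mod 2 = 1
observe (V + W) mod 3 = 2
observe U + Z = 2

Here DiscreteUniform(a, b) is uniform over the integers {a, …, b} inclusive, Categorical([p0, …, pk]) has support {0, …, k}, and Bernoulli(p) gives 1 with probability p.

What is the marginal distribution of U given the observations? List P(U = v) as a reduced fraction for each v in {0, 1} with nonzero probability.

Enumerate traces; 60 have nonzero weight after conditioning:
  (Z=1, X=0, W=0, U=1, Y=0, V=2) weight 1/1152
  (Z=1, X=0, W=0, U=1, Y=1, V=2) weight 1/1152
  (Z=1, X=0, W=0, U=1, Y=2, V=2) weight 1/1152
  (Z=1, X=0, W=2, U=1, Y=0, V=0) weight 1/1152
  (Z=1, X=0, W=2, U=1, Y=0, V=3) weight 1/1152
  (Z=1, X=0, W=2, U=1, Y=1, V=0) weight 1/1152
  (Z=1, X=0, W=2, U=1, Y=1, V=3) weight 1/1152
  (Z=1, X=0, W=2, U=1, Y=2, V=0) weight 1/1152
  (Z=2, X=0, W=1, U=0, Y=0, V=1) weight 1/1152
  … 51 more
Group by U:
  weight(U=0) = 1/48
  weight(U=1) = 25/768
Total weight = 1/48 + 25/768 = 41/768
P(U=0 | obs) = 1/48 / 41/768 = 16/41
P(U=1 | obs) = 25/768 / 41/768 = 25/41

P(U=0) = 16/41, P(U=1) = 25/41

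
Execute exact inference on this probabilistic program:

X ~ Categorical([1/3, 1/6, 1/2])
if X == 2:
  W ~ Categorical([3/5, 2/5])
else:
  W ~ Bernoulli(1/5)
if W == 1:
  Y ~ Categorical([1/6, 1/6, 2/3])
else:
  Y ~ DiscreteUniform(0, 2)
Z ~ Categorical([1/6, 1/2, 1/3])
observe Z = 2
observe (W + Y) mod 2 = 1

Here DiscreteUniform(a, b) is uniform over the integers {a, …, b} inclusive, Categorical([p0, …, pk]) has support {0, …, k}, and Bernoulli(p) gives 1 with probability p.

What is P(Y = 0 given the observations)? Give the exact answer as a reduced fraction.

P(Y = 0 | obs) = 3/29

Enumerate traces; 9 have nonzero weight after conditioning:
  (X=0, W=0, Y=1, Z=2) weight 4/135
  (X=0, W=1, Y=0, Z=2) weight 1/270
  (X=0, W=1, Y=2, Z=2) weight 2/135
  (X=1, W=0, Y=1, Z=2) weight 2/135
  (X=1, W=1, Y=0, Z=2) weight 1/540
  (X=1, W=1, Y=2, Z=2) weight 1/135
  (X=2, W=0, Y=1, Z=2) weight 1/30
  (X=2, W=1, Y=0, Z=2) weight 1/90
  … 1 more
Group by Y:
  weight(Y=0) = 1/60
  weight(Y=1) = 7/90
  weight(Y=2) = 1/15
Total weight = 1/60 + 7/90 + 1/15 = 29/180
P(Y=0 | obs) = 1/60 / 29/180 = 3/29
P(Y=1 | obs) = 7/90 / 29/180 = 14/29
P(Y=2 | obs) = 1/15 / 29/180 = 12/29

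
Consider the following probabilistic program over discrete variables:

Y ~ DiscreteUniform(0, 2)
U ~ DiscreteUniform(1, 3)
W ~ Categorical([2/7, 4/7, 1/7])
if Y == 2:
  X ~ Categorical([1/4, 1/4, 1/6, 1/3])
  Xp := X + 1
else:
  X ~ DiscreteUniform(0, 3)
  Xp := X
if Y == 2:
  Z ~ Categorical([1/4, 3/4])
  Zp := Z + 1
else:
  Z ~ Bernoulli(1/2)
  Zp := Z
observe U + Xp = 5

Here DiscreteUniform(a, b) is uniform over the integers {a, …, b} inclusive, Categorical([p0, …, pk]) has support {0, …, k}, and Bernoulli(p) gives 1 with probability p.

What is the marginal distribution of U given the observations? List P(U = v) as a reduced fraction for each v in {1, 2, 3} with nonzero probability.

P(U=1) = 4/21, P(U=2) = 8/21, P(U=3) = 3/7

Enumerate traces; 42 have nonzero weight after conditioning:
  (Y=0, U=2, W=0, X=3, Z=0) weight 1/252
  (Y=0, U=2, W=0, X=3, Z=1) weight 1/252
  (Y=0, U=2, W=1, X=3, Z=0) weight 1/126
  (Y=0, U=2, W=1, X=3, Z=1) weight 1/126
  (Y=0, U=2, W=2, X=3, Z=0) weight 1/504
  (Y=0, U=2, W=2, X=3, Z=1) weight 1/504
  (Y=0, U=3, W=0, X=2, Z=0) weight 1/252
  (Y=0, U=3, W=0, X=2, Z=1) weight 1/252
  (Y=2, U=1, W=0, X=3, Z=0) weight 1/378
  … 33 more
Group by U:
  weight(U=1) = 1/27
  weight(U=2) = 2/27
  weight(U=3) = 1/12
Total weight = 1/27 + 2/27 + 1/12 = 7/36
P(U=1 | obs) = 1/27 / 7/36 = 4/21
P(U=2 | obs) = 2/27 / 7/36 = 8/21
P(U=3 | obs) = 1/12 / 7/36 = 3/7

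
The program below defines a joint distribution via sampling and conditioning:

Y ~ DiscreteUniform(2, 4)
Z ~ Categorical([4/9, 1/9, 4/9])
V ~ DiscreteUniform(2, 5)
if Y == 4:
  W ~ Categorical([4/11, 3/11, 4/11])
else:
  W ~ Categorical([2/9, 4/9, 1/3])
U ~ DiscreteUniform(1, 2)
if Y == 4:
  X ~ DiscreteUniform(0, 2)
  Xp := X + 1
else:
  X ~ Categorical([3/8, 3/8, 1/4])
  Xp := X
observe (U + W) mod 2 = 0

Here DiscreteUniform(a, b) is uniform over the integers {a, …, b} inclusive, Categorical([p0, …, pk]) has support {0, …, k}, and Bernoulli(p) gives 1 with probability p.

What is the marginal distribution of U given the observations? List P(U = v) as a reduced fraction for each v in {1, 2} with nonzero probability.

P(U=1) = 115/297, P(U=2) = 182/297

Enumerate traces; 324 have nonzero weight after conditioning:
  (Y=2, Z=0, V=2, W=0, U=2, X=0) weight 1/648
  (Y=2, Z=0, V=2, W=0, U=2, X=1) weight 1/648
  (Y=2, Z=0, V=2, W=0, U=2, X=2) weight 1/972
  (Y=2, Z=0, V=2, W=1, U=1, X=0) weight 1/324
  (Y=2, Z=0, V=2, W=1, U=1, X=1) weight 1/324
  (Y=2, Z=0, V=2, W=1, U=1, X=2) weight 1/486
  (Y=2, Z=0, V=2, W=2, U=2, X=0) weight 1/432
  (Y=2, Z=0, V=2, W=2, U=2, X=1) weight 1/432
  … 316 more
Group by U:
  weight(U=1) = 115/594
  weight(U=2) = 91/297
Total weight = 115/594 + 91/297 = 1/2
P(U=1 | obs) = 115/594 / 1/2 = 115/297
P(U=2 | obs) = 91/297 / 1/2 = 182/297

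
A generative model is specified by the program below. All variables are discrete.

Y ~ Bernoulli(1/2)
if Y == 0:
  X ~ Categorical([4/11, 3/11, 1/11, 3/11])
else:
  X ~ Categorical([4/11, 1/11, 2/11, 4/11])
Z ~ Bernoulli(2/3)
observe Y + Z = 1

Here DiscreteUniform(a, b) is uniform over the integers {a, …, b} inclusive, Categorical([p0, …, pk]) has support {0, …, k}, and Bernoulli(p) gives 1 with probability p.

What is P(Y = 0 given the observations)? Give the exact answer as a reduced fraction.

Enumerate traces; 8 have nonzero weight after conditioning:
  (Y=0, X=0, Z=1) weight 4/33
  (Y=0, X=1, Z=1) weight 1/11
  (Y=0, X=2, Z=1) weight 1/33
  (Y=0, X=3, Z=1) weight 1/11
  (Y=1, X=0, Z=0) weight 2/33
  (Y=1, X=1, Z=0) weight 1/66
  (Y=1, X=2, Z=0) weight 1/33
  (Y=1, X=3, Z=0) weight 2/33
Group by Y:
  weight(Y=0) = 1/3
  weight(Y=1) = 1/6
Total weight = 1/3 + 1/6 = 1/2
P(Y=0 | obs) = 1/3 / 1/2 = 2/3
P(Y=1 | obs) = 1/6 / 1/2 = 1/3

P(Y = 0 | obs) = 2/3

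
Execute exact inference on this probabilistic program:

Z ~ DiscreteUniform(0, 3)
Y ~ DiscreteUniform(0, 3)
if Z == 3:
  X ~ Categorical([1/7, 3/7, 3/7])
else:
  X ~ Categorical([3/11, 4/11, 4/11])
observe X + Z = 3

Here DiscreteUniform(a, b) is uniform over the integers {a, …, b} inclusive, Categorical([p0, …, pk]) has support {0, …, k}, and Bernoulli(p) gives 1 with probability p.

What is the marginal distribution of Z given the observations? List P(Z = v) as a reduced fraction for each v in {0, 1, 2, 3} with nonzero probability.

Enumerate traces; 12 have nonzero weight after conditioning:
  (Z=1, Y=0, X=2) weight 1/44
  (Z=1, Y=1, X=2) weight 1/44
  (Z=1, Y=2, X=2) weight 1/44
  (Z=1, Y=3, X=2) weight 1/44
  (Z=2, Y=0, X=1) weight 1/44
  (Z=2, Y=1, X=1) weight 1/44
  (Z=2, Y=2, X=1) weight 1/44
  (Z=2, Y=3, X=1) weight 1/44
  (Z=3, Y=0, X=0) weight 1/112
  … 3 more
Group by Z:
  weight(Z=1) = 1/11
  weight(Z=2) = 1/11
  weight(Z=3) = 1/28
Total weight = 1/11 + 1/11 + 1/28 = 67/308
P(Z=1 | obs) = 1/11 / 67/308 = 28/67
P(Z=2 | obs) = 1/11 / 67/308 = 28/67
P(Z=3 | obs) = 1/28 / 67/308 = 11/67

P(Z=1) = 28/67, P(Z=2) = 28/67, P(Z=3) = 11/67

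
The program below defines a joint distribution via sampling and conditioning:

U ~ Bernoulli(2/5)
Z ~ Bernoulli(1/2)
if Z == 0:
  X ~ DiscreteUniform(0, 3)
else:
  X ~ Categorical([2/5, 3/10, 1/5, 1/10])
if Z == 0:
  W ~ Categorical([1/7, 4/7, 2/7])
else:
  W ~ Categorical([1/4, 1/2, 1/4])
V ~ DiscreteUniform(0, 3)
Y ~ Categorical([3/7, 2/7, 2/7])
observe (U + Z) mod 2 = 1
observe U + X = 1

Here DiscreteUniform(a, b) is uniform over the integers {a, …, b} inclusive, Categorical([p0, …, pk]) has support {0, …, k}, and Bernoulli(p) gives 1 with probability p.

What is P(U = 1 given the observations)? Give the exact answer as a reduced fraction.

P(U = 1 | obs) = 5/14

Enumerate traces; 72 have nonzero weight after conditioning:
  (U=0, Z=1, X=1, W=0, V=0, Y=0) weight 27/11200
  (U=0, Z=1, X=1, W=0, V=0, Y=1) weight 9/5600
  (U=0, Z=1, X=1, W=0, V=0, Y=2) weight 9/5600
  (U=0, Z=1, X=1, W=0, V=1, Y=0) weight 27/11200
  (U=0, Z=1, X=1, W=0, V=1, Y=1) weight 9/5600
  (U=0, Z=1, X=1, W=0, V=1, Y=2) weight 9/5600
  (U=0, Z=1, X=1, W=0, V=2, Y=0) weight 27/11200
  (U=0, Z=1, X=1, W=0, V=2, Y=1) weight 9/5600
  (U=1, Z=0, X=0, W=0, V=0, Y=0) weight 3/3920
  … 63 more
Group by U:
  weight(U=0) = 9/100
  weight(U=1) = 1/20
Total weight = 9/100 + 1/20 = 7/50
P(U=0 | obs) = 9/100 / 7/50 = 9/14
P(U=1 | obs) = 1/20 / 7/50 = 5/14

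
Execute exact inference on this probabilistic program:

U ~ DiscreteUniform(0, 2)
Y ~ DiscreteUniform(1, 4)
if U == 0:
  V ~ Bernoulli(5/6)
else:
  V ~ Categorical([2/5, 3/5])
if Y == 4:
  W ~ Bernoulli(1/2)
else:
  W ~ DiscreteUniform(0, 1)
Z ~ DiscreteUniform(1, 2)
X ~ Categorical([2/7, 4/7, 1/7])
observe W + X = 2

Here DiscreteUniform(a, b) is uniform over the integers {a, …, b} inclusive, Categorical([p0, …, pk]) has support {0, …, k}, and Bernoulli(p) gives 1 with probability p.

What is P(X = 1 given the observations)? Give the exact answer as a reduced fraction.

Enumerate traces; 96 have nonzero weight after conditioning:
  (U=0, Y=1, V=0, W=0, Z=1, X=2) weight 1/2016
  (U=0, Y=1, V=0, W=0, Z=2, X=2) weight 1/2016
  (U=0, Y=1, V=0, W=1, Z=1, X=1) weight 1/504
  (U=0, Y=1, V=0, W=1, Z=2, X=1) weight 1/504
  (U=0, Y=1, V=1, W=0, Z=1, X=2) weight 5/2016
  (U=0, Y=1, V=1, W=0, Z=2, X=2) weight 5/2016
  (U=0, Y=1, V=1, W=1, Z=1, X=1) weight 5/504
  (U=0, Y=1, V=1, W=1, Z=2, X=1) weight 5/504
  … 88 more
Group by X:
  weight(X=1) = 2/7
  weight(X=2) = 1/14
Total weight = 2/7 + 1/14 = 5/14
P(X=1 | obs) = 2/7 / 5/14 = 4/5
P(X=2 | obs) = 1/14 / 5/14 = 1/5

P(X = 1 | obs) = 4/5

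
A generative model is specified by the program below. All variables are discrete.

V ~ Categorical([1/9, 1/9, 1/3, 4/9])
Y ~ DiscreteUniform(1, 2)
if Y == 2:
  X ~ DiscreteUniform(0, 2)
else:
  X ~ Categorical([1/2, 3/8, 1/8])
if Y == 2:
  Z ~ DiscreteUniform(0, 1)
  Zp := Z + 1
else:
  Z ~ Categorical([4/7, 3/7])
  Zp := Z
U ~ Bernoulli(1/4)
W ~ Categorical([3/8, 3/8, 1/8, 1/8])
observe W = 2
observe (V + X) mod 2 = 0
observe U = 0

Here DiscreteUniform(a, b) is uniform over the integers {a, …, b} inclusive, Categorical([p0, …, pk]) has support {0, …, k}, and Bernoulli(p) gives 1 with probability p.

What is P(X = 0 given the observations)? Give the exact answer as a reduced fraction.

P(X = 0 | obs) = 80/209

Enumerate traces; 24 have nonzero weight after conditioning:
  (V=0, Y=1, X=0, Z=0, U=0, W=2) weight 1/672
  (V=0, Y=1, X=0, Z=1, U=0, W=2) weight 1/896
  (V=0, Y=1, X=2, Z=0, U=0, W=2) weight 1/2688
  (V=0, Y=1, X=2, Z=1, U=0, W=2) weight 1/3584
  (V=0, Y=2, X=0, Z=0, U=0, W=2) weight 1/1152
  (V=0, Y=2, X=0, Z=1, U=0, W=2) weight 1/1152
  (V=0, Y=2, X=2, Z=0, U=0, W=2) weight 1/1152
  (V=0, Y=2, X=2, Z=1, U=0, W=2) weight 1/1152
  (V=1, Y=1, X=1, Z=0, U=0, W=2) weight 1/896
  … 15 more
Group by X:
  weight(X=0) = 5/288
  weight(X=1) = 85/4608
  weight(X=2) = 11/1152
Total weight = 5/288 + 85/4608 + 11/1152 = 209/4608
P(X=0 | obs) = 5/288 / 209/4608 = 80/209
P(X=1 | obs) = 85/4608 / 209/4608 = 85/209
P(X=2 | obs) = 11/1152 / 209/4608 = 4/19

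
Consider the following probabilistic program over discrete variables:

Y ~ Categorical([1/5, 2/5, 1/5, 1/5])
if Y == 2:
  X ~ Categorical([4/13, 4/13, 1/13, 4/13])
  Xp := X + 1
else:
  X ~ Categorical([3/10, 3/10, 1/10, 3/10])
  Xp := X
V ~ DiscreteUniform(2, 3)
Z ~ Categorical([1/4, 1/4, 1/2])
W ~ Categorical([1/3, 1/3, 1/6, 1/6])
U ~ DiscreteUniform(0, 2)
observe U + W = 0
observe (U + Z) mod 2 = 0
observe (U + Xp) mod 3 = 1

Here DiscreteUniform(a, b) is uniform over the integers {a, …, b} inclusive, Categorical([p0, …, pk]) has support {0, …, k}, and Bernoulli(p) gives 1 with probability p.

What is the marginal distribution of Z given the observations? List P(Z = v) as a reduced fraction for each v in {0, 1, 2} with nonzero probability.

P(Z=0) = 1/3, P(Z=2) = 2/3

Enumerate traces; 20 have nonzero weight after conditioning:
  (Y=0, X=1, V=2, Z=0, W=0, U=0) weight 1/1200
  (Y=0, X=1, V=2, Z=2, W=0, U=0) weight 1/600
  (Y=0, X=1, V=3, Z=0, W=0, U=0) weight 1/1200
  (Y=0, X=1, V=3, Z=2, W=0, U=0) weight 1/600
  (Y=1, X=1, V=2, Z=0, W=0, U=0) weight 1/600
  (Y=1, X=1, V=2, Z=2, W=0, U=0) weight 1/300
  (Y=1, X=1, V=3, Z=0, W=0, U=0) weight 1/600
  (Y=1, X=1, V=3, Z=2, W=0, U=0) weight 1/300
  … 12 more
Group by Z:
  weight(Z=0) = 59/5850
  weight(Z=2) = 59/2925
Total weight = 59/5850 + 59/2925 = 59/1950
P(Z=0 | obs) = 59/5850 / 59/1950 = 1/3
P(Z=2 | obs) = 59/2925 / 59/1950 = 2/3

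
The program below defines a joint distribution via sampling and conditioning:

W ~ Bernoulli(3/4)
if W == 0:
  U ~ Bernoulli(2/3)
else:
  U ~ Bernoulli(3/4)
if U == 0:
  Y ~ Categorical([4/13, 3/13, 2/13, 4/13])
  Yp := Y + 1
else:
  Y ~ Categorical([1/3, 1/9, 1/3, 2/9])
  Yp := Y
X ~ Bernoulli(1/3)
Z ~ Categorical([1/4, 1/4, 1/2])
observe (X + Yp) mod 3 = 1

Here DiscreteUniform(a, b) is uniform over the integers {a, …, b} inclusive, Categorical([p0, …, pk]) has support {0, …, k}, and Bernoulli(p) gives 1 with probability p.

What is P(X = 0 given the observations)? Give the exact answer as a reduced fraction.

Enumerate traces; 36 have nonzero weight after conditioning:
  (W=0, U=0, Y=0, X=0, Z=0) weight 1/234
  (W=0, U=0, Y=0, X=0, Z=1) weight 1/234
  (W=0, U=0, Y=0, X=0, Z=2) weight 1/117
  (W=0, U=0, Y=2, X=1, Z=0) weight 1/936
  (W=0, U=0, Y=2, X=1, Z=1) weight 1/936
  (W=0, U=0, Y=2, X=1, Z=2) weight 1/468
  (W=0, U=0, Y=3, X=0, Z=0) weight 1/234
  (W=0, U=0, Y=3, X=0, Z=1) weight 1/234
  … 28 more
Group by X:
  weight(X=0) = 107/648
  weight(X=1) = 193/1296
Total weight = 107/648 + 193/1296 = 407/1296
P(X=0 | obs) = 107/648 / 407/1296 = 214/407
P(X=1 | obs) = 193/1296 / 407/1296 = 193/407

P(X = 0 | obs) = 214/407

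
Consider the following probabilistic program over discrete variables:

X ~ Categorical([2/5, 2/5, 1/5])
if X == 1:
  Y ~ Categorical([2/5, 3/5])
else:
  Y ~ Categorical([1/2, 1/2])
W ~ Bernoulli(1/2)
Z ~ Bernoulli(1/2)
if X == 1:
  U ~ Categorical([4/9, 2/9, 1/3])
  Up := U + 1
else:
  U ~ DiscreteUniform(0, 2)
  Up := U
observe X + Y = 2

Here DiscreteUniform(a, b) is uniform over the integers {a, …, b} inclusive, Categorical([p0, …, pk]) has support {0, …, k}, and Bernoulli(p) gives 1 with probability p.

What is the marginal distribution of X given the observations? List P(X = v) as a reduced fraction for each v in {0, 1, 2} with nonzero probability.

Enumerate traces; 24 have nonzero weight after conditioning:
  (X=1, Y=1, W=0, Z=0, U=0) weight 2/75
  (X=1, Y=1, W=0, Z=0, U=1) weight 1/75
  (X=1, Y=1, W=0, Z=0, U=2) weight 1/50
  (X=1, Y=1, W=0, Z=1, U=0) weight 2/75
  (X=1, Y=1, W=0, Z=1, U=1) weight 1/75
  (X=1, Y=1, W=0, Z=1, U=2) weight 1/50
  (X=1, Y=1, W=1, Z=0, U=0) weight 2/75
  (X=1, Y=1, W=1, Z=0, U=1) weight 1/75
  (X=2, Y=0, W=0, Z=0, U=0) weight 1/120
  … 15 more
Group by X:
  weight(X=1) = 6/25
  weight(X=2) = 1/10
Total weight = 6/25 + 1/10 = 17/50
P(X=1 | obs) = 6/25 / 17/50 = 12/17
P(X=2 | obs) = 1/10 / 17/50 = 5/17

P(X=1) = 12/17, P(X=2) = 5/17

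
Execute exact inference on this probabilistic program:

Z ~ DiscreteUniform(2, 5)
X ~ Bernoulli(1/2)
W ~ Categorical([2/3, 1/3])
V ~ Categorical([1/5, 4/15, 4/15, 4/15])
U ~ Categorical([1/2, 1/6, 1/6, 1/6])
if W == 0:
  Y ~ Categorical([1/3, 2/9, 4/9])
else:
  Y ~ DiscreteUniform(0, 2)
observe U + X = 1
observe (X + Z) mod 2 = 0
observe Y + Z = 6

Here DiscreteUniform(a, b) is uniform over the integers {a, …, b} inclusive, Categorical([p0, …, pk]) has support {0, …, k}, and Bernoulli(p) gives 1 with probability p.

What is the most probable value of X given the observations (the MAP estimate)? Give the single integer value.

Enumerate traces; 16 have nonzero weight after conditioning:
  (Z=4, X=0, W=0, V=0, U=1, Y=2) weight 1/810
  (Z=4, X=0, W=0, V=1, U=1, Y=2) weight 2/1215
  (Z=4, X=0, W=0, V=2, U=1, Y=2) weight 2/1215
  (Z=4, X=0, W=0, V=3, U=1, Y=2) weight 2/1215
  (Z=4, X=0, W=1, V=0, U=1, Y=2) weight 1/2160
  (Z=4, X=0, W=1, V=1, U=1, Y=2) weight 1/1620
  (Z=4, X=0, W=1, V=2, U=1, Y=2) weight 1/1620
  (Z=4, X=0, W=1, V=3, U=1, Y=2) weight 1/1620
  (Z=5, X=1, W=0, V=0, U=0, Y=1) weight 1/540
  … 7 more
Group by X:
  weight(X=0) = 11/1296
  weight(X=1) = 7/432
Total weight = 11/1296 + 7/432 = 2/81
P(X=0 | obs) = 11/1296 / 2/81 = 11/32
P(X=1 | obs) = 7/432 / 2/81 = 21/32
argmax = 1

argmax_v P(X = v | obs) = 1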